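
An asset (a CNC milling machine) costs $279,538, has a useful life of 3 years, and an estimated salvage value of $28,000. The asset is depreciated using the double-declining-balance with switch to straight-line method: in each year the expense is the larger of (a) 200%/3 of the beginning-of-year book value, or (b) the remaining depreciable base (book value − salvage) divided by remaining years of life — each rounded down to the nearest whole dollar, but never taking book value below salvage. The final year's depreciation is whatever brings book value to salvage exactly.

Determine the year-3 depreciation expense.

$3,060

Depreciable base = $279,538 − $28,000 = $251,538.
Year 1: DB = ⌊$279,538 × 200%/3⌋ = $186,358; SL = ⌊$251,538/3⌋ = $83,846 → take DB $186,358. Book value $93,180.
Year 2: DB = ⌊$93,180 × 200%/3⌋ = $62,120; SL = ⌊$65,180/2⌋ = $32,590 → take DB $62,120. Book value $31,060.
Year 3 (final): $31,060 − $28,000 = $3,060. Book value $28,000.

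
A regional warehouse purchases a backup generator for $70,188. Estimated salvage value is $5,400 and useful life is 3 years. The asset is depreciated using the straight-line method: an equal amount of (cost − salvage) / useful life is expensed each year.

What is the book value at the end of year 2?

$26,996

Depreciable base = $70,188 − $5,400 = $64,788.
Annual expense = $64,788 / 3 = $21,596.
End of year 1: book value $48,592.
End of year 2: book value $26,996.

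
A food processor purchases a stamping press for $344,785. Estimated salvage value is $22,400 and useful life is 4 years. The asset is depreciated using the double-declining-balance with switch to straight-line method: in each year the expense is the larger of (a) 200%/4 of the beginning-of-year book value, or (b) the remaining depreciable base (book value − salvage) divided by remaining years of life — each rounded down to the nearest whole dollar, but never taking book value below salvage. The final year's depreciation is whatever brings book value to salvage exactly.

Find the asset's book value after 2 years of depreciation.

Depreciable base = $344,785 − $22,400 = $322,385.
Year 1: DB = ⌊$344,785 × 200%/4⌋ = $172,392; SL = ⌊$322,385/4⌋ = $80,596 → take DB $172,392. Book value $172,393.
Year 2: DB = ⌊$172,393 × 200%/4⌋ = $86,196; SL = ⌊$149,993/3⌋ = $49,997 → take DB $86,196. Book value $86,197.

$86,197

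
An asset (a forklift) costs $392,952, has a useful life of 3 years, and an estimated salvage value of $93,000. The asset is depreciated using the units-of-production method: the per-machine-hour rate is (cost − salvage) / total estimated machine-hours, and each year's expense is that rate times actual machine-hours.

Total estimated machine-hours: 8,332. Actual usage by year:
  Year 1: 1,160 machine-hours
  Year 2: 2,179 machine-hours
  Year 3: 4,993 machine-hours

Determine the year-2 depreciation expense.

$78,444

Depreciable base = $392,952 − $93,000 = $299,952.
Rate = $299,952 / 8,332 machine-hours = $36 per machine-hour.
Year 1: 1,160 × $36 = $41,760. Book value $351,192.
Year 2: 2,179 × $36 = $78,444. Book value $272,748.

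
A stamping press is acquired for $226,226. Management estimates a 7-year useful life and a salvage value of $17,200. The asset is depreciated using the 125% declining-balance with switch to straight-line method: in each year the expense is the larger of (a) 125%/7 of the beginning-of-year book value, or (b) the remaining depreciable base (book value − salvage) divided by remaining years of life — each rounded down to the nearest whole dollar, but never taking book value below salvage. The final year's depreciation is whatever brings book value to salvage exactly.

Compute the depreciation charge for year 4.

Depreciable base = $226,226 − $17,200 = $209,026.
Year 1: DB = ⌊$226,226 × 125%/7⌋ = $40,397; SL = ⌊$209,026/7⌋ = $29,860 → take DB $40,397. Book value $185,829.
Year 2: DB = ⌊$185,829 × 125%/7⌋ = $33,183; SL = ⌊$168,629/6⌋ = $28,104 → take DB $33,183. Book value $152,646.
Year 3: DB = ⌊$152,646 × 125%/7⌋ = $27,258; SL = ⌊$135,446/5⌋ = $27,089 → take DB $27,258. Book value $125,388.
Year 4: DB = ⌊$125,388 × 125%/7⌋ = $22,390; SL = ⌊$108,188/4⌋ = $27,047 → take SL $27,047. Book value $98,341.

$27,047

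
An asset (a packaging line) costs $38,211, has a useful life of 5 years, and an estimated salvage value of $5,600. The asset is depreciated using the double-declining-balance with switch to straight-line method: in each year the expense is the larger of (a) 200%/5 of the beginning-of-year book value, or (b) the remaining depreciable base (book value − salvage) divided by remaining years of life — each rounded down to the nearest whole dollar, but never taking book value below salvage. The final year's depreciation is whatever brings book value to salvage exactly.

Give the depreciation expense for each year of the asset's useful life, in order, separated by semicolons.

Depreciable base = $38,211 − $5,600 = $32,611.
Year 1: DB = ⌊$38,211 × 200%/5⌋ = $15,284; SL = ⌊$32,611/5⌋ = $6,522 → take DB $15,284. Book value $22,927.
Year 2: DB = ⌊$22,927 × 200%/5⌋ = $9,170; SL = ⌊$17,327/4⌋ = $4,331 → take DB $9,170. Book value $13,757.
Year 3: DB = ⌊$13,757 × 200%/5⌋ = $5,502; SL = ⌊$8,157/3⌋ = $2,719 → take DB $5,502. Book value $8,255.
Year 4: DB = ⌊$8,255 × 200%/5⌋ = $3,302; SL = ⌊$2,655/2⌋ = $1,327 → take DB $3,302, capped at $2,655. Book value $5,600.
Year 5 (final): $5,600 − $5,600 = $0. Book value $5,600.

$15,284; $9,170; $5,502; $2,655; $0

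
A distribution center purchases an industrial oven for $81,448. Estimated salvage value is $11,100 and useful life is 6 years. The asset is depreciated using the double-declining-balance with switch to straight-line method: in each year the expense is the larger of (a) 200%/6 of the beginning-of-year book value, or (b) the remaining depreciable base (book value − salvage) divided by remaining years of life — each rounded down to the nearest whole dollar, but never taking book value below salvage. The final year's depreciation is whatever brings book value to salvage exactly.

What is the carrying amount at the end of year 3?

Depreciable base = $81,448 − $11,100 = $70,348.
Year 1: DB = ⌊$81,448 × 200%/6⌋ = $27,149; SL = ⌊$70,348/6⌋ = $11,724 → take DB $27,149. Book value $54,299.
Year 2: DB = ⌊$54,299 × 200%/6⌋ = $18,099; SL = ⌊$43,199/5⌋ = $8,639 → take DB $18,099. Book value $36,200.
Year 3: DB = ⌊$36,200 × 200%/6⌋ = $12,066; SL = ⌊$25,100/4⌋ = $6,275 → take DB $12,066. Book value $24,134.

$24,134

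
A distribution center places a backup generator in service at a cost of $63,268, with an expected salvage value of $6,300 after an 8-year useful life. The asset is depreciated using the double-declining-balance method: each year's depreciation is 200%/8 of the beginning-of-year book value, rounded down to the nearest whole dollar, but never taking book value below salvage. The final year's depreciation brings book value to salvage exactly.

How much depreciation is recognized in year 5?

$5,004

Depreciable base = $63,268 − $6,300 = $56,968.
Year 1: ⌊$63,268 × 200%/8⌋ = $15,817. Book value $47,451.
Year 2: ⌊$47,451 × 200%/8⌋ = $11,862. Book value $35,589.
Year 3: ⌊$35,589 × 200%/8⌋ = $8,897. Book value $26,692.
Year 4: ⌊$26,692 × 200%/8⌋ = $6,673. Book value $20,019.
Year 5: ⌊$20,019 × 200%/8⌋ = $5,004. Book value $15,015.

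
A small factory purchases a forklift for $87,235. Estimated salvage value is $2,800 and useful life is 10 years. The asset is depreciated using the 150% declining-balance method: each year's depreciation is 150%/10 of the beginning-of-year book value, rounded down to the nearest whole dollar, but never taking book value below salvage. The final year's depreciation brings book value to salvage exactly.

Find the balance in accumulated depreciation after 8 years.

$63,463

Depreciable base = $87,235 − $2,800 = $84,435.
Year 1: ⌊$87,235 × 150%/10⌋ = $13,085. Book value $74,150.
Year 2: ⌊$74,150 × 150%/10⌋ = $11,122. Book value $63,028.
Year 3: ⌊$63,028 × 150%/10⌋ = $9,454. Book value $53,574.
Year 4: ⌊$53,574 × 150%/10⌋ = $8,036. Book value $45,538.
Year 5: ⌊$45,538 × 150%/10⌋ = $6,830. Book value $38,708.
Year 6: ⌊$38,708 × 150%/10⌋ = $5,806. Book value $32,902.
Year 7: ⌊$32,902 × 150%/10⌋ = $4,935. Book value $27,967.
Year 8: ⌊$27,967 × 150%/10⌋ = $4,195. Book value $23,772.
Accumulated through year 8 = $87,235 − $23,772 = $63,463.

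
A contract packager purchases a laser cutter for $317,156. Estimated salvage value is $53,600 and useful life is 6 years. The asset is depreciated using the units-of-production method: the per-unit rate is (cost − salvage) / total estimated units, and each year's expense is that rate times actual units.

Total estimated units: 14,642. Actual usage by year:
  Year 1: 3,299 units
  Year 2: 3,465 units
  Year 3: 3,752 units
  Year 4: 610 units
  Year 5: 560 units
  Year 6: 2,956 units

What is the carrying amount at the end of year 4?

Depreciable base = $317,156 − $53,600 = $263,556.
Rate = $263,556 / 14,642 units = $18 per unit.
Year 1: 3,299 × $18 = $59,382. Book value $257,774.
Year 2: 3,465 × $18 = $62,370. Book value $195,404.
Year 3: 3,752 × $18 = $67,536. Book value $127,868.
Year 4: 610 × $18 = $10,980. Book value $116,888.

$116,888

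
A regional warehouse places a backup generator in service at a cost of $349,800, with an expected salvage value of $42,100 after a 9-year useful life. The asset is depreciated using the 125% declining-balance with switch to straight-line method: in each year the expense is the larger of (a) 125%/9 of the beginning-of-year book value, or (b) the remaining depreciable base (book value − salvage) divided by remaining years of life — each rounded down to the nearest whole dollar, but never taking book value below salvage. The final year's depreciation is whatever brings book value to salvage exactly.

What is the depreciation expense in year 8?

$30,047

Depreciable base = $349,800 − $42,100 = $307,700.
Year 1: DB = ⌊$349,800 × 125%/9⌋ = $48,583; SL = ⌊$307,700/9⌋ = $34,188 → take DB $48,583. Book value $301,217.
Year 2: DB = ⌊$301,217 × 125%/9⌋ = $41,835; SL = ⌊$259,117/8⌋ = $32,389 → take DB $41,835. Book value $259,382.
Year 3: DB = ⌊$259,382 × 125%/9⌋ = $36,025; SL = ⌊$217,282/7⌋ = $31,040 → take DB $36,025. Book value $223,357.
Year 4: DB = ⌊$223,357 × 125%/9⌋ = $31,021; SL = ⌊$181,257/6⌋ = $30,209 → take DB $31,021. Book value $192,336.
Year 5: DB = ⌊$192,336 × 125%/9⌋ = $26,713; SL = ⌊$150,236/5⌋ = $30,047 → take SL $30,047. Book value $162,289.
Year 6: DB = ⌊$162,289 × 125%/9⌋ = $22,540; SL = ⌊$120,189/4⌋ = $30,047 → take SL $30,047. Book value $132,242.
Year 7: DB = ⌊$132,242 × 125%/9⌋ = $18,366; SL = ⌊$90,142/3⌋ = $30,047 → take SL $30,047. Book value $102,195.
Year 8: DB = ⌊$102,195 × 125%/9⌋ = $14,193; SL = ⌊$60,095/2⌋ = $30,047 → take SL $30,047. Book value $72,148.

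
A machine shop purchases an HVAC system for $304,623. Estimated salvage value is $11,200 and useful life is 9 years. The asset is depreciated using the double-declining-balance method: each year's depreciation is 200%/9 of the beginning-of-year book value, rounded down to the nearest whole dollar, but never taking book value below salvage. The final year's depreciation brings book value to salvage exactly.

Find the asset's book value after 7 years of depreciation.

Depreciable base = $304,623 − $11,200 = $293,423.
Year 1: ⌊$304,623 × 200%/9⌋ = $67,694. Book value $236,929.
Year 2: ⌊$236,929 × 200%/9⌋ = $52,650. Book value $184,279.
Year 3: ⌊$184,279 × 200%/9⌋ = $40,950. Book value $143,329.
Year 4: ⌊$143,329 × 200%/9⌋ = $31,850. Book value $111,479.
Year 5: ⌊$111,479 × 200%/9⌋ = $24,773. Book value $86,706.
Year 6: ⌊$86,706 × 200%/9⌋ = $19,268. Book value $67,438.
Year 7: ⌊$67,438 × 200%/9⌋ = $14,986. Book value $52,452.

$52,452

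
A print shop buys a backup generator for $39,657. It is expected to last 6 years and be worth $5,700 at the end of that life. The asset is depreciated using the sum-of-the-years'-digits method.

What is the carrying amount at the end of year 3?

Depreciable base = $39,657 − $5,700 = $33,957.
Sum of the years' digits = 6+5+4+3+2+1 = 21.
Year 1: $33,957 × 6/21 = $9,702. Book value $29,955.
Year 2: $33,957 × 5/21 = $8,085. Book value $21,870.
Year 3: $33,957 × 4/21 = $6,468. Book value $15,402.

$15,402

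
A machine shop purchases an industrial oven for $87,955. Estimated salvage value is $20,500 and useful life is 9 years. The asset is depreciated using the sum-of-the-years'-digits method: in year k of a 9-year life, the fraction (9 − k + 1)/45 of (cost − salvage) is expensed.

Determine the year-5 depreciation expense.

$7,495

Depreciable base = $87,955 − $20,500 = $67,455.
Sum of the years' digits = 9+8+7+6+5+4+3+2+1 = 45.
Year 1: $67,455 × 9/45 = $13,491. Book value $74,464.
Year 2: $67,455 × 8/45 = $11,992. Book value $62,472.
Year 3: $67,455 × 7/45 = $10,493. Book value $51,979.
Year 4: $67,455 × 6/45 = $8,994. Book value $42,985.
Year 5: $67,455 × 5/45 = $7,495. Book value $35,490.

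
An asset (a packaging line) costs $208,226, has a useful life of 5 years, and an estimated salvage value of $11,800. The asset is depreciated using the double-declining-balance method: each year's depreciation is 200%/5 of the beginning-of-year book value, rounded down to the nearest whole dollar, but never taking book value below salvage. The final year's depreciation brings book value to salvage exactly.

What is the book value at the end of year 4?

Depreciable base = $208,226 − $11,800 = $196,426.
Year 1: ⌊$208,226 × 200%/5⌋ = $83,290. Book value $124,936.
Year 2: ⌊$124,936 × 200%/5⌋ = $49,974. Book value $74,962.
Year 3: ⌊$74,962 × 200%/5⌋ = $29,984. Book value $44,978.
Year 4: ⌊$44,978 × 200%/5⌋ = $17,991. Book value $26,987.

$26,987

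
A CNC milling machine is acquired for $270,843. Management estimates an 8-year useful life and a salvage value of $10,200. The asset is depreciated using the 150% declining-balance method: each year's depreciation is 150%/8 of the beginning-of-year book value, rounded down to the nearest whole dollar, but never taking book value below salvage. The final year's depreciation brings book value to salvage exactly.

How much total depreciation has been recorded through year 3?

Depreciable base = $270,843 − $10,200 = $260,643.
Year 1: ⌊$270,843 × 150%/8⌋ = $50,783. Book value $220,060.
Year 2: ⌊$220,060 × 150%/8⌋ = $41,261. Book value $178,799.
Year 3: ⌊$178,799 × 150%/8⌋ = $33,524. Book value $145,275.
Accumulated through year 3 = $270,843 − $145,275 = $125,568.

$125,568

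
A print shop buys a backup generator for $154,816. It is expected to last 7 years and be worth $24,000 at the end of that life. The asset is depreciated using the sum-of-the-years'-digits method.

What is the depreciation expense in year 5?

$14,016

Depreciable base = $154,816 − $24,000 = $130,816.
Sum of the years' digits = 7+6+5+4+3+2+1 = 28.
Year 1: $130,816 × 7/28 = $32,704. Book value $122,112.
Year 2: $130,816 × 6/28 = $28,032. Book value $94,080.
Year 3: $130,816 × 5/28 = $23,360. Book value $70,720.
Year 4: $130,816 × 4/28 = $18,688. Book value $52,032.
Year 5: $130,816 × 3/28 = $14,016. Book value $38,016.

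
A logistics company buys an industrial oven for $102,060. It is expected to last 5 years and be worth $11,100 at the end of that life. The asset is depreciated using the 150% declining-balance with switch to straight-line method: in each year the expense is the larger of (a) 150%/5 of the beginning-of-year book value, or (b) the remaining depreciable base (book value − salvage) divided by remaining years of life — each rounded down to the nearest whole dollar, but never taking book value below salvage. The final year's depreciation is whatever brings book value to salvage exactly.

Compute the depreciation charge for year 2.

$21,432

Depreciable base = $102,060 − $11,100 = $90,960.
Year 1: DB = ⌊$102,060 × 150%/5⌋ = $30,618; SL = ⌊$90,960/5⌋ = $18,192 → take DB $30,618. Book value $71,442.
Year 2: DB = ⌊$71,442 × 150%/5⌋ = $21,432; SL = ⌊$60,342/4⌋ = $15,085 → take DB $21,432. Book value $50,010.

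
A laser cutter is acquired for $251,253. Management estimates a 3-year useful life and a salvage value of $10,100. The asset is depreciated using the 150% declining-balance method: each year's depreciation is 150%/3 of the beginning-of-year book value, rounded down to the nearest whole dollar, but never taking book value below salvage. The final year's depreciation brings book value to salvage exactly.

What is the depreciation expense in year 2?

$62,813

Depreciable base = $251,253 − $10,100 = $241,153.
Year 1: ⌊$251,253 × 150%/3⌋ = $125,626. Book value $125,627.
Year 2: ⌊$125,627 × 150%/3⌋ = $62,813. Book value $62,814.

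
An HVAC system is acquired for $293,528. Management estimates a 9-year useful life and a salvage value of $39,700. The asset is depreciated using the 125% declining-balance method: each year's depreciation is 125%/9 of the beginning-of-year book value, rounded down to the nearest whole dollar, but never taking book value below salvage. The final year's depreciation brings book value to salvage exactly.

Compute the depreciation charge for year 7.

Depreciable base = $293,528 − $39,700 = $253,828.
Year 1: ⌊$293,528 × 125%/9⌋ = $40,767. Book value $252,761.
Year 2: ⌊$252,761 × 125%/9⌋ = $35,105. Book value $217,656.
Year 3: ⌊$217,656 × 125%/9⌋ = $30,230. Book value $187,426.
Year 4: ⌊$187,426 × 125%/9⌋ = $26,031. Book value $161,395.
Year 5: ⌊$161,395 × 125%/9⌋ = $22,415. Book value $138,980.
Year 6: ⌊$138,980 × 125%/9⌋ = $19,302. Book value $119,678.
Year 7: ⌊$119,678 × 125%/9⌋ = $16,621. Book value $103,057.

$16,621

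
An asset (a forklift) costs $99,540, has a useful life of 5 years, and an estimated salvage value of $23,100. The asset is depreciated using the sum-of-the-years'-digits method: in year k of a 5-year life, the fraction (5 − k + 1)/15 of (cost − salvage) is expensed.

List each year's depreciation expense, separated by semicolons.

Depreciable base = $99,540 − $23,100 = $76,440.
Sum of the years' digits = 5+4+3+2+1 = 15.
Year 1: $76,440 × 5/15 = $25,480. Book value $74,060.
Year 2: $76,440 × 4/15 = $20,384. Book value $53,676.
Year 3: $76,440 × 3/15 = $15,288. Book value $38,388.
Year 4: $76,440 × 2/15 = $10,192. Book value $28,196.
Year 5: $76,440 × 1/15 = $5,096. Book value $23,100.

$25,480; $20,384; $15,288; $10,192; $5,096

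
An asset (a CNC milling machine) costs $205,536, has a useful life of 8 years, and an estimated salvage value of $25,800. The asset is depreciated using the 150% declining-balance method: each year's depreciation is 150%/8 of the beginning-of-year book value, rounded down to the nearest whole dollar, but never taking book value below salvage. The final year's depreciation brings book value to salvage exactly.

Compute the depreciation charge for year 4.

Depreciable base = $205,536 − $25,800 = $179,736.
Year 1: ⌊$205,536 × 150%/8⌋ = $38,538. Book value $166,998.
Year 2: ⌊$166,998 × 150%/8⌋ = $31,312. Book value $135,686.
Year 3: ⌊$135,686 × 150%/8⌋ = $25,441. Book value $110,245.
Year 4: ⌊$110,245 × 150%/8⌋ = $20,670. Book value $89,575.

$20,670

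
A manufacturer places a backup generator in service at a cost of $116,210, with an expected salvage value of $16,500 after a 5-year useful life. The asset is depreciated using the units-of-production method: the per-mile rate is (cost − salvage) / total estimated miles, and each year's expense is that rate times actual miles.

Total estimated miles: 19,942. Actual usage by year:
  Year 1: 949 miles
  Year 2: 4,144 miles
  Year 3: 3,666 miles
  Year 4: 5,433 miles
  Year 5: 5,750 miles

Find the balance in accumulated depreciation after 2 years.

Depreciable base = $116,210 − $16,500 = $99,710.
Rate = $99,710 / 19,942 miles = $5 per mile.
Year 1: 949 × $5 = $4,745. Book value $111,465.
Year 2: 4,144 × $5 = $20,720. Book value $90,745.
Accumulated through year 2 = $116,210 − $90,745 = $25,465.

$25,465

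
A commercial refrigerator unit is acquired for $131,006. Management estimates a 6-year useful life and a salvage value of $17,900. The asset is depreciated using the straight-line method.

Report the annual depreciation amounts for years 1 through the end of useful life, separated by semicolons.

Depreciable base = $131,006 − $17,900 = $113,106.
Annual expense = $113,106 / 6 = $18,851.
End of year 1: book value $112,155.
End of year 2: book value $93,304.
End of year 3: book value $74,453.
End of year 4: book value $55,602.
End of year 5: book value $36,751.
End of year 6: book value $17,900.

$18,851; $18,851; $18,851; $18,851; $18,851; $18,851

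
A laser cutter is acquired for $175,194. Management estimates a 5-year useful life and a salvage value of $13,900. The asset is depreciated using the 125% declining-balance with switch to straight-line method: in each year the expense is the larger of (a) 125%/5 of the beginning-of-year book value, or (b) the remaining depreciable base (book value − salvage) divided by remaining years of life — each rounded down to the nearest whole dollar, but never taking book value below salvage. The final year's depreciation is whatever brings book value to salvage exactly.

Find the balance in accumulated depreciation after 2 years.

Depreciable base = $175,194 − $13,900 = $161,294.
Year 1: DB = ⌊$175,194 × 125%/5⌋ = $43,798; SL = ⌊$161,294/5⌋ = $32,258 → take DB $43,798. Book value $131,396.
Year 2: DB = ⌊$131,396 × 125%/5⌋ = $32,849; SL = ⌊$117,496/4⌋ = $29,374 → take DB $32,849. Book value $98,547.
Accumulated through year 2 = $175,194 − $98,547 = $76,647.

$76,647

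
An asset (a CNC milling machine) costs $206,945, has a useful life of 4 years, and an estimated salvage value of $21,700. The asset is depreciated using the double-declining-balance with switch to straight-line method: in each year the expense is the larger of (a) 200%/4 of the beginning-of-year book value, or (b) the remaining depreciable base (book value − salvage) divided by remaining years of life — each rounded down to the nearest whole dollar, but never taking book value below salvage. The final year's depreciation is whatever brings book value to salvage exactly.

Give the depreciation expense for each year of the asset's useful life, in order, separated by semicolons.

$103,472; $51,736; $25,868; $4,169

Depreciable base = $206,945 − $21,700 = $185,245.
Year 1: DB = ⌊$206,945 × 200%/4⌋ = $103,472; SL = ⌊$185,245/4⌋ = $46,311 → take DB $103,472. Book value $103,473.
Year 2: DB = ⌊$103,473 × 200%/4⌋ = $51,736; SL = ⌊$81,773/3⌋ = $27,257 → take DB $51,736. Book value $51,737.
Year 3: DB = ⌊$51,737 × 200%/4⌋ = $25,868; SL = ⌊$30,037/2⌋ = $15,018 → take DB $25,868. Book value $25,869.
Year 4 (final): $25,869 − $21,700 = $4,169. Book value $21,700.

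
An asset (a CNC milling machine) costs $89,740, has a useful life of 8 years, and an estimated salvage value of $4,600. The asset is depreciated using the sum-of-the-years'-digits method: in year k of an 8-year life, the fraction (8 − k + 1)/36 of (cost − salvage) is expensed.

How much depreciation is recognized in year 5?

$9,460

Depreciable base = $89,740 − $4,600 = $85,140.
Sum of the years' digits = 8+7+6+5+4+3+2+1 = 36.
Year 1: $85,140 × 8/36 = $18,920. Book value $70,820.
Year 2: $85,140 × 7/36 = $16,555. Book value $54,265.
Year 3: $85,140 × 6/36 = $14,190. Book value $40,075.
Year 4: $85,140 × 5/36 = $11,825. Book value $28,250.
Year 5: $85,140 × 4/36 = $9,460. Book value $18,790.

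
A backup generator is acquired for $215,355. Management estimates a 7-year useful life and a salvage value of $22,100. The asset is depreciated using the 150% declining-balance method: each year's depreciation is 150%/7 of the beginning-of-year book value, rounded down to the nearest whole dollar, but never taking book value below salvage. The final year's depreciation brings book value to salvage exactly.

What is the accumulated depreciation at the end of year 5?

$150,865

Depreciable base = $215,355 − $22,100 = $193,255.
Year 1: ⌊$215,355 × 150%/7⌋ = $46,147. Book value $169,208.
Year 2: ⌊$169,208 × 150%/7⌋ = $36,258. Book value $132,950.
Year 3: ⌊$132,950 × 150%/7⌋ = $28,489. Book value $104,461.
Year 4: ⌊$104,461 × 150%/7⌋ = $22,384. Book value $82,077.
Year 5: ⌊$82,077 × 150%/7⌋ = $17,587. Book value $64,490.
Accumulated through year 5 = $215,355 − $64,490 = $150,865.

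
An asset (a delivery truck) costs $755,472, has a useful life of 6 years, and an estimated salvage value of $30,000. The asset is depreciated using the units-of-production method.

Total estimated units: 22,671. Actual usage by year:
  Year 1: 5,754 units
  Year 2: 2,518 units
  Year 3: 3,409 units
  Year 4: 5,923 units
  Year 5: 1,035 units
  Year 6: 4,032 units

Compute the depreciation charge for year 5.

Depreciable base = $755,472 − $30,000 = $725,472.
Rate = $725,472 / 22,671 units = $32 per unit.
Year 1: 5,754 × $32 = $184,128. Book value $571,344.
Year 2: 2,518 × $32 = $80,576. Book value $490,768.
Year 3: 3,409 × $32 = $109,088. Book value $381,680.
Year 4: 5,923 × $32 = $189,536. Book value $192,144.
Year 5: 1,035 × $32 = $33,120. Book value $159,024.

$33,120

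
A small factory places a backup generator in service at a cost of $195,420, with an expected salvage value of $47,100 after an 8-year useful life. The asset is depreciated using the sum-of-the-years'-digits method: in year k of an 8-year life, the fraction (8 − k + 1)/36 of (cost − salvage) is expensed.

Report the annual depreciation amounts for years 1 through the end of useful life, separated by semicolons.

Depreciable base = $195,420 − $47,100 = $148,320.
Sum of the years' digits = 8+7+6+5+4+3+2+1 = 36.
Year 1: $148,320 × 8/36 = $32,960. Book value $162,460.
Year 2: $148,320 × 7/36 = $28,840. Book value $133,620.
Year 3: $148,320 × 6/36 = $24,720. Book value $108,900.
Year 4: $148,320 × 5/36 = $20,600. Book value $88,300.
Year 5: $148,320 × 4/36 = $16,480. Book value $71,820.
Year 6: $148,320 × 3/36 = $12,360. Book value $59,460.
Year 7: $148,320 × 2/36 = $8,240. Book value $51,220.
Year 8: $148,320 × 1/36 = $4,120. Book value $47,100.

$32,960; $28,840; $24,720; $20,600; $16,480; $12,360; $8,240; $4,120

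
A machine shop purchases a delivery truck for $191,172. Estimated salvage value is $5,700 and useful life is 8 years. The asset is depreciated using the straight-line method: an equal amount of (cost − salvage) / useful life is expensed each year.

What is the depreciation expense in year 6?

Depreciable base = $191,172 − $5,700 = $185,472.
Annual expense = $185,472 / 8 = $23,184.

$23,184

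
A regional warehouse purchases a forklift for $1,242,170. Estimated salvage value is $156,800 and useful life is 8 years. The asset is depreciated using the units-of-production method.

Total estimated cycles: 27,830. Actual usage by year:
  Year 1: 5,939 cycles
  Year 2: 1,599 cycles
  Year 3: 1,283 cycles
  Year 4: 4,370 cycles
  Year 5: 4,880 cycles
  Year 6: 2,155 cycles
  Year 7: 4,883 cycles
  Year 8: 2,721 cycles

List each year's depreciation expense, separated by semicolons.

Depreciable base = $1,242,170 − $156,800 = $1,085,370.
Rate = $1,085,370 / 27,830 cycles = $39 per cycle.
Year 1: 5,939 × $39 = $231,621. Book value $1,010,549.
Year 2: 1,599 × $39 = $62,361. Book value $948,188.
Year 3: 1,283 × $39 = $50,037. Book value $898,151.
Year 4: 4,370 × $39 = $170,430. Book value $727,721.
Year 5: 4,880 × $39 = $190,320. Book value $537,401.
Year 6: 2,155 × $39 = $84,045. Book value $453,356.
Year 7: 4,883 × $39 = $190,437. Book value $262,919.
Year 8: 2,721 × $39 = $106,119. Book value $156,800.

$231,621; $62,361; $50,037; $170,430; $190,320; $84,045; $190,437; $106,119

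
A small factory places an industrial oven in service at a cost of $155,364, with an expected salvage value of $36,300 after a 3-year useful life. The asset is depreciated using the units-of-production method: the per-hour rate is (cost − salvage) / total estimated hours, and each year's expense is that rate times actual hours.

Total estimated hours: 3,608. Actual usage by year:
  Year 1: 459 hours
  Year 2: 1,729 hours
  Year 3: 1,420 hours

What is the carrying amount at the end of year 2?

Depreciable base = $155,364 − $36,300 = $119,064.
Rate = $119,064 / 3,608 hours = $33 per hour.
Year 1: 459 × $33 = $15,147. Book value $140,217.
Year 2: 1,729 × $33 = $57,057. Book value $83,160.

$83,160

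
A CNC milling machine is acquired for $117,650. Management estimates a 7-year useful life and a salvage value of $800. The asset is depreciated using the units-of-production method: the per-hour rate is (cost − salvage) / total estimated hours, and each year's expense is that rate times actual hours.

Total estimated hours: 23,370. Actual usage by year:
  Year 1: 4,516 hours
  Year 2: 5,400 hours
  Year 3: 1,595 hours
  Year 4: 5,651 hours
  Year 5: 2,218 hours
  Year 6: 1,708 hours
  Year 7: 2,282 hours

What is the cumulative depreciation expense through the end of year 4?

Depreciable base = $117,650 − $800 = $116,850.
Rate = $116,850 / 23,370 hours = $5 per hour.
Year 1: 4,516 × $5 = $22,580. Book value $95,070.
Year 2: 5,400 × $5 = $27,000. Book value $68,070.
Year 3: 1,595 × $5 = $7,975. Book value $60,095.
Year 4: 5,651 × $5 = $28,255. Book value $31,840.
Accumulated through year 4 = $117,650 − $31,840 = $85,810.

$85,810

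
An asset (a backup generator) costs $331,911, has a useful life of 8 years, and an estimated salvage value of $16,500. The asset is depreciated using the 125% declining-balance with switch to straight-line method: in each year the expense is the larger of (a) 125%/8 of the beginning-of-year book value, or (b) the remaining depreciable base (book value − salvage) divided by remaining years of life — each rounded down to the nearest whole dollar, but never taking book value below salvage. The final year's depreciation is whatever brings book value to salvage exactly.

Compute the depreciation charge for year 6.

$36,575

Depreciable base = $331,911 − $16,500 = $315,411.
Year 1: DB = ⌊$331,911 × 125%/8⌋ = $51,861; SL = ⌊$315,411/8⌋ = $39,426 → take DB $51,861. Book value $280,050.
Year 2: DB = ⌊$280,050 × 125%/8⌋ = $43,757; SL = ⌊$263,550/7⌋ = $37,650 → take DB $43,757. Book value $236,293.
Year 3: DB = ⌊$236,293 × 125%/8⌋ = $36,920; SL = ⌊$219,793/6⌋ = $36,632 → take DB $36,920. Book value $199,373.
Year 4: DB = ⌊$199,373 × 125%/8⌋ = $31,152; SL = ⌊$182,873/5⌋ = $36,574 → take SL $36,574. Book value $162,799.
Year 5: DB = ⌊$162,799 × 125%/8⌋ = $25,437; SL = ⌊$146,299/4⌋ = $36,574 → take SL $36,574. Book value $126,225.
Year 6: DB = ⌊$126,225 × 125%/8⌋ = $19,722; SL = ⌊$109,725/3⌋ = $36,575 → take SL $36,575. Book value $89,650.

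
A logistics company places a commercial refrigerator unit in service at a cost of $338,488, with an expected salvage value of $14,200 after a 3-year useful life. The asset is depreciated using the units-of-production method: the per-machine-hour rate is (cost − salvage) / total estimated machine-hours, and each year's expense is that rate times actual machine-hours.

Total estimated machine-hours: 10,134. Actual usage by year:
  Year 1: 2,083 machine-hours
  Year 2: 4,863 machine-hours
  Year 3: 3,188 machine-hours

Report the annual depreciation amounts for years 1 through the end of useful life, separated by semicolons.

$66,656; $155,616; $102,016

Depreciable base = $338,488 − $14,200 = $324,288.
Rate = $324,288 / 10,134 machine-hours = $32 per machine-hour.
Year 1: 2,083 × $32 = $66,656. Book value $271,832.
Year 2: 4,863 × $32 = $155,616. Book value $116,216.
Year 3: 3,188 × $32 = $102,016. Book value $14,200.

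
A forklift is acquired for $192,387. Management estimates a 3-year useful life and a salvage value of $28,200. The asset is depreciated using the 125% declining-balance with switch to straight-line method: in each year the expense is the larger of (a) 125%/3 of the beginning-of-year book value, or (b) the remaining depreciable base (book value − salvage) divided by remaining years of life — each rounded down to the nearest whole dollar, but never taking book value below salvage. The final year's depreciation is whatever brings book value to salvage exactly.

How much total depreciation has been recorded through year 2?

Depreciable base = $192,387 − $28,200 = $164,187.
Year 1: DB = ⌊$192,387 × 125%/3⌋ = $80,161; SL = ⌊$164,187/3⌋ = $54,729 → take DB $80,161. Book value $112,226.
Year 2: DB = ⌊$112,226 × 125%/3⌋ = $46,760; SL = ⌊$84,026/2⌋ = $42,013 → take DB $46,760. Book value $65,466.
Accumulated through year 2 = $192,387 − $65,466 = $126,921.

$126,921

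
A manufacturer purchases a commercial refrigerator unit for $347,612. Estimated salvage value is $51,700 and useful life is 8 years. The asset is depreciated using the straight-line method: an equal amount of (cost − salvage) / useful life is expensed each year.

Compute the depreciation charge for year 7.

$36,989

Depreciable base = $347,612 − $51,700 = $295,912.
Annual expense = $295,912 / 8 = $36,989.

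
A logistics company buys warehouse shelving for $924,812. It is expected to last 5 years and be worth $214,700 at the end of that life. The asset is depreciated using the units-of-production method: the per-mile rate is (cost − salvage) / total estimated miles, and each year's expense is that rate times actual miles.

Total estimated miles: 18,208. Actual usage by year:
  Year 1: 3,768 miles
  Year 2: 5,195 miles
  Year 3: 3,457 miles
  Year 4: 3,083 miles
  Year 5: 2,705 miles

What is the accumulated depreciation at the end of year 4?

$604,617

Depreciable base = $924,812 − $214,700 = $710,112.
Rate = $710,112 / 18,208 miles = $39 per mile.
Year 1: 3,768 × $39 = $146,952. Book value $777,860.
Year 2: 5,195 × $39 = $202,605. Book value $575,255.
Year 3: 3,457 × $39 = $134,823. Book value $440,432.
Year 4: 3,083 × $39 = $120,237. Book value $320,195.
Accumulated through year 4 = $924,812 − $320,195 = $604,617.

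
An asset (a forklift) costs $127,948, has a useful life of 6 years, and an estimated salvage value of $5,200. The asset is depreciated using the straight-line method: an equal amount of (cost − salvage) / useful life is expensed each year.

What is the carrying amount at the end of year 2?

Depreciable base = $127,948 − $5,200 = $122,748.
Annual expense = $122,748 / 6 = $20,458.
End of year 1: book value $107,490.
End of year 2: book value $87,032.

$87,032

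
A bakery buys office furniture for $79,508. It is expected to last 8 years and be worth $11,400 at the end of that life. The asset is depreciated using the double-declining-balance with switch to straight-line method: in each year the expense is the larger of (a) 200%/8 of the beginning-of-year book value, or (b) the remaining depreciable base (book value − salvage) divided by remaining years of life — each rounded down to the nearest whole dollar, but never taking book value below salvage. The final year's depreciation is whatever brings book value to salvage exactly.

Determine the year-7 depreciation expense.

$2,752

Depreciable base = $79,508 − $11,400 = $68,108.
Year 1: DB = ⌊$79,508 × 200%/8⌋ = $19,877; SL = ⌊$68,108/8⌋ = $8,513 → take DB $19,877. Book value $59,631.
Year 2: DB = ⌊$59,631 × 200%/8⌋ = $14,907; SL = ⌊$48,231/7⌋ = $6,890 → take DB $14,907. Book value $44,724.
Year 3: DB = ⌊$44,724 × 200%/8⌋ = $11,181; SL = ⌊$33,324/6⌋ = $5,554 → take DB $11,181. Book value $33,543.
Year 4: DB = ⌊$33,543 × 200%/8⌋ = $8,385; SL = ⌊$22,143/5⌋ = $4,428 → take DB $8,385. Book value $25,158.
Year 5: DB = ⌊$25,158 × 200%/8⌋ = $6,289; SL = ⌊$13,758/4⌋ = $3,439 → take DB $6,289. Book value $18,869.
Year 6: DB = ⌊$18,869 × 200%/8⌋ = $4,717; SL = ⌊$7,469/3⌋ = $2,489 → take DB $4,717. Book value $14,152.
Year 7: DB = ⌊$14,152 × 200%/8⌋ = $3,538; SL = ⌊$2,752/2⌋ = $1,376 → take DB $3,538, capped at $2,752. Book value $11,400.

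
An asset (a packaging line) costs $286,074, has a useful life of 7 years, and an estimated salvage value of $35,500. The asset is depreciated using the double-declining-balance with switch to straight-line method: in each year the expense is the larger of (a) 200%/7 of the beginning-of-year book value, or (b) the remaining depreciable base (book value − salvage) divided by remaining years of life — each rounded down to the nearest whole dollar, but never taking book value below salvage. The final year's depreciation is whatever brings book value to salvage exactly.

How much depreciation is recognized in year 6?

Depreciable base = $286,074 − $35,500 = $250,574.
Year 1: DB = ⌊$286,074 × 200%/7⌋ = $81,735; SL = ⌊$250,574/7⌋ = $35,796 → take DB $81,735. Book value $204,339.
Year 2: DB = ⌊$204,339 × 200%/7⌋ = $58,382; SL = ⌊$168,839/6⌋ = $28,139 → take DB $58,382. Book value $145,957.
Year 3: DB = ⌊$145,957 × 200%/7⌋ = $41,702; SL = ⌊$110,457/5⌋ = $22,091 → take DB $41,702. Book value $104,255.
Year 4: DB = ⌊$104,255 × 200%/7⌋ = $29,787; SL = ⌊$68,755/4⌋ = $17,188 → take DB $29,787. Book value $74,468.
Year 5: DB = ⌊$74,468 × 200%/7⌋ = $21,276; SL = ⌊$38,968/3⌋ = $12,989 → take DB $21,276. Book value $53,192.
Year 6: DB = ⌊$53,192 × 200%/7⌋ = $15,197; SL = ⌊$17,692/2⌋ = $8,846 → take DB $15,197. Book value $37,995.

$15,197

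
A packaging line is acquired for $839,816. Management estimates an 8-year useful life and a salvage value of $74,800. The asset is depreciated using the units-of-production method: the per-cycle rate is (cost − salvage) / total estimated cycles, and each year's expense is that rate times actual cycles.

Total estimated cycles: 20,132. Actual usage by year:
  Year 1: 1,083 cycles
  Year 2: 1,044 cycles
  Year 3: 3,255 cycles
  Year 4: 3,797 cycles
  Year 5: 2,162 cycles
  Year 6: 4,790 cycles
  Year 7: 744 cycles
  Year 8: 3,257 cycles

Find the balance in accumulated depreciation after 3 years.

Depreciable base = $839,816 − $74,800 = $765,016.
Rate = $765,016 / 20,132 cycles = $38 per cycle.
Year 1: 1,083 × $38 = $41,154. Book value $798,662.
Year 2: 1,044 × $38 = $39,672. Book value $758,990.
Year 3: 3,255 × $38 = $123,690. Book value $635,300.
Accumulated through year 3 = $839,816 − $635,300 = $204,516.

$204,516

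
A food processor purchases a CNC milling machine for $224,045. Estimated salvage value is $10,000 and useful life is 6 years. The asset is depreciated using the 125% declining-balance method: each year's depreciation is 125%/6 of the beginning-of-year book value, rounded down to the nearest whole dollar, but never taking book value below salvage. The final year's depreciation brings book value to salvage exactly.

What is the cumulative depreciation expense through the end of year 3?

Depreciable base = $224,045 − $10,000 = $214,045.
Year 1: ⌊$224,045 × 125%/6⌋ = $46,676. Book value $177,369.
Year 2: ⌊$177,369 × 125%/6⌋ = $36,951. Book value $140,418.
Year 3: ⌊$140,418 × 125%/6⌋ = $29,253. Book value $111,165.
Accumulated through year 3 = $224,045 − $111,165 = $112,880.

$112,880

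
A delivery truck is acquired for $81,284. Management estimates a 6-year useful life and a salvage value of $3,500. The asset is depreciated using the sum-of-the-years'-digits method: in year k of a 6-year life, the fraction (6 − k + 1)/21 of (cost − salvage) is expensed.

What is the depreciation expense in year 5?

Depreciable base = $81,284 − $3,500 = $77,784.
Sum of the years' digits = 6+5+4+3+2+1 = 21.
Year 1: $77,784 × 6/21 = $22,224. Book value $59,060.
Year 2: $77,784 × 5/21 = $18,520. Book value $40,540.
Year 3: $77,784 × 4/21 = $14,816. Book value $25,724.
Year 4: $77,784 × 3/21 = $11,112. Book value $14,612.
Year 5: $77,784 × 2/21 = $7,408. Book value $7,204.

$7,408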